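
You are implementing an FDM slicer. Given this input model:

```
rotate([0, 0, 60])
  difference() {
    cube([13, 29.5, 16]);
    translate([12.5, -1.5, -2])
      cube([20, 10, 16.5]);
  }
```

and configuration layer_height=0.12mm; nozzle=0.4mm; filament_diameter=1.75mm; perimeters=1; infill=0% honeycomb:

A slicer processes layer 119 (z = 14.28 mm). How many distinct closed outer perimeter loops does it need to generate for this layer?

1

At z = 14.28 mm: the cube is present — its section is the full 13×29.5 rectangle; the cube at (12.5, -1.5) is present — its section is the full 20×10 rectangle; After the difference (first − rest): starting from the 13×29.5 cube, the 20×10 cube at (12.5, -1.5) partially overlaps it — only the 4.25 mm² overlap (of its 200.00 mm²) is removed, clipping the outline — 1 connected region; (whole slice rotated 60° about Z — lengths, areas and connectivity unchanged). The result has 1 disconnected region.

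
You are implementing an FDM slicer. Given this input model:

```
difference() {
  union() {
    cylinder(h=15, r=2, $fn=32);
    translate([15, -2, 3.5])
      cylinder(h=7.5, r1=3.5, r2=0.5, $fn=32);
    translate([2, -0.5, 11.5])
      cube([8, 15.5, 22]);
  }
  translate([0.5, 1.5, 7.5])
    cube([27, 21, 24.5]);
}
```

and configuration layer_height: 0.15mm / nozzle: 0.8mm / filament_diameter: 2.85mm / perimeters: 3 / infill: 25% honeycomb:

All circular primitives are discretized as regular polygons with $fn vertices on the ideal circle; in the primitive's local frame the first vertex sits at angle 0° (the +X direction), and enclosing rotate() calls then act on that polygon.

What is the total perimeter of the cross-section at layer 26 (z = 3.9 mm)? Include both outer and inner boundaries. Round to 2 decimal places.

33.50 mm

At z = 3.9 mm: the r=2 cylinder contributes a regular 32-gon of circumradius 2 (perimeter = 2·32·2.000·sin(180°/32) = 12.55 mm); the cone at (15, -2): at t=0.053 of its height the radius interpolates to r₁+(r₂−r₁)t = 3.340, giving a regular 32-gon of that circumradius (perimeter = 2·32·3.340·sin(180°/32) = 20.95 mm); the cube at (2, -0.5) is absent (z outside [11.5, 33.5]); Taking the union: the 2 present regions are separate (no shared area or edge), so areas and boundary lengths simply add and each stays a separate island — boundary = 33.50 mm; the cube at (0.5, 1.5) does not reach this height (z outside [7.5, 32]); Subtracting the remaining from the first: none of the subtracted shapes is present at this height, so the result so far is unchanged — boundary = 33.50 mm. Overall, the cross-section has 2 separate islands. Total boundary length (outer) = 33.50 mm.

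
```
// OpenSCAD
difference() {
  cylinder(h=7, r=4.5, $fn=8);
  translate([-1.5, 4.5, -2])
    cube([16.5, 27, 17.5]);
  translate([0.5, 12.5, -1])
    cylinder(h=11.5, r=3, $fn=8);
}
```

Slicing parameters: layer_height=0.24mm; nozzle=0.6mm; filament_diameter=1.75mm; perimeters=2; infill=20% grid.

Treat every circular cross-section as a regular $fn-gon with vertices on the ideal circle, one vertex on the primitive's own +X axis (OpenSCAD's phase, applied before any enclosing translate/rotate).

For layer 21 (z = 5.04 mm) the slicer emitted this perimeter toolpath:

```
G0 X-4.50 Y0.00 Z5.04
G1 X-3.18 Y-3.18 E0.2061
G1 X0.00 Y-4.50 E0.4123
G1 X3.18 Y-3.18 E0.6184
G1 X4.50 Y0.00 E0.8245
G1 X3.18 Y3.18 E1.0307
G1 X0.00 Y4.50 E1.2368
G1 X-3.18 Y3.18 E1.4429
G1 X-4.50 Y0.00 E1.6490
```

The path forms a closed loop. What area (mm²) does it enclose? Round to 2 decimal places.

57.24 mm²

Apply the shoelace formula to the sequence of (X, Y) vertices; enclosed area = 57.24 mm².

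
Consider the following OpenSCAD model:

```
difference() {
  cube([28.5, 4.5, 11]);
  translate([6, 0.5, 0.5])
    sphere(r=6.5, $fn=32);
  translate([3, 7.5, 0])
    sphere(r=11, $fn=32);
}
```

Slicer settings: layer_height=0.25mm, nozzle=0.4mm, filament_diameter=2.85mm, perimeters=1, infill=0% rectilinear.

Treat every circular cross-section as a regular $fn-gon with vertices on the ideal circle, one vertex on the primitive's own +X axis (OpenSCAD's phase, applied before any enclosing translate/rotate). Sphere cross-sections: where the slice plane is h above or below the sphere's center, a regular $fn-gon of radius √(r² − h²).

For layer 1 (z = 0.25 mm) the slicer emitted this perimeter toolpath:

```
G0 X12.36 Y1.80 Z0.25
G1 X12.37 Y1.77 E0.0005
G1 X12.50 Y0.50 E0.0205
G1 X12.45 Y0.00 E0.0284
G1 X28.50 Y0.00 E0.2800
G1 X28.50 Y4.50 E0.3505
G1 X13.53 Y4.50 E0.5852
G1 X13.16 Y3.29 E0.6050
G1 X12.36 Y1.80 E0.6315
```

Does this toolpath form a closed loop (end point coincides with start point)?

yes

Start point (G0): (12.36, 1.80). End point (last G1): the path returns to the start — closed.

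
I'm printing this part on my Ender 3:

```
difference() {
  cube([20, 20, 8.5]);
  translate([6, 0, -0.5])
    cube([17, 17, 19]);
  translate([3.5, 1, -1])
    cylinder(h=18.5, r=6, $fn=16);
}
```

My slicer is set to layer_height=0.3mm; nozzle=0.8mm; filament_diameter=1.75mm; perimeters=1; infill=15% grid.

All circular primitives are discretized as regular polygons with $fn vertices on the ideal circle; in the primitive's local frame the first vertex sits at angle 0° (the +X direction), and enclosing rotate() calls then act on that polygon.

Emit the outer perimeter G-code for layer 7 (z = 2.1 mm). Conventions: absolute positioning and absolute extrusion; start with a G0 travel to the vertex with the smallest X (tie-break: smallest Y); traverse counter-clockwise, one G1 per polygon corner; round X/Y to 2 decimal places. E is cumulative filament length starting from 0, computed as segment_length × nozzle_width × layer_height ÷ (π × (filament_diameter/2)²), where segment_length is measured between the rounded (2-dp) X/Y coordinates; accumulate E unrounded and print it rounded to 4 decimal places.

At z = 2.1 mm: the cube is present — its section is the full 20×20 rectangle; the 17×17 cube at (6, 0) contributes its full rectangle; the cylinder at (3.5, 1): section is a regular 16-gon, circumradius r=6; After the difference (first − rest): starting from the 20×20 cube, the 17×17 cube at (6, 0) partially overlaps it — only the 238.00 mm² overlap (of its 289.00 mm²) is removed, clipping the outline; the r=6 cylinder at (3.5, 1) partially overlaps it — only the 39.81 mm² overlap (of its 110.21 mm²) is removed, clipping the outline — 1 connected region. The outline is a single polygon with 9 vertices. Extrusion per mm of travel: 0.8 × 0.3 / (π × 0.875²) = 0.099780. Accumulating E over each segment gives final E = 6.8072.

G0 X0.00 Y5.74 Z2.10
G1 X1.20 Y6.54 E0.1439
G1 X3.50 Y7.00 E0.3779
G1 X5.80 Y6.54 E0.6120
G1 X6.00 Y6.41 E0.6358
G1 X6.00 Y17.00 E1.6925
G1 X20.00 Y17.00 E3.0894
G1 X20.00 Y20.00 E3.3887
G1 X0.00 Y20.00 E5.3843
G1 X0.00 Y5.74 E6.8072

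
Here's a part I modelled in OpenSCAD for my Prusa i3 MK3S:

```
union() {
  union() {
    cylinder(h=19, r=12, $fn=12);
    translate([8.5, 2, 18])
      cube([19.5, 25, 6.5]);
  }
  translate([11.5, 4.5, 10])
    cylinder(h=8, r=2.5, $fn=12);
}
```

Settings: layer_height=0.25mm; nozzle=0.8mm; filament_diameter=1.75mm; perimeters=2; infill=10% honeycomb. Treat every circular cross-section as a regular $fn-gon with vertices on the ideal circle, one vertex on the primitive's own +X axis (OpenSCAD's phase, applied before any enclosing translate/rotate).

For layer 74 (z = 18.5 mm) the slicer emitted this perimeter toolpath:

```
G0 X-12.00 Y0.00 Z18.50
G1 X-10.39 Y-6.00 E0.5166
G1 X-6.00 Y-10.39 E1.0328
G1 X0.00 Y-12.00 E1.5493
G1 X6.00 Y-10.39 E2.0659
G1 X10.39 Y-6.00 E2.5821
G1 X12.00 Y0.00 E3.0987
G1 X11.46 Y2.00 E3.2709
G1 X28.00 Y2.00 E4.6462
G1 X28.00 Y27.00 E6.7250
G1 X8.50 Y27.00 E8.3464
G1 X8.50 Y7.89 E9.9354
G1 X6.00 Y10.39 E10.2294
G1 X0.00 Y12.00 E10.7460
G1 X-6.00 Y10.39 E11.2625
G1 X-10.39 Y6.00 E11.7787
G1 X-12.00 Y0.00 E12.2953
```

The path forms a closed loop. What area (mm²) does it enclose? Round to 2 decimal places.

Apply the shoelace formula to the sequence of (X, Y) vertices; enclosed area = 907.91 mm².

907.91 mm²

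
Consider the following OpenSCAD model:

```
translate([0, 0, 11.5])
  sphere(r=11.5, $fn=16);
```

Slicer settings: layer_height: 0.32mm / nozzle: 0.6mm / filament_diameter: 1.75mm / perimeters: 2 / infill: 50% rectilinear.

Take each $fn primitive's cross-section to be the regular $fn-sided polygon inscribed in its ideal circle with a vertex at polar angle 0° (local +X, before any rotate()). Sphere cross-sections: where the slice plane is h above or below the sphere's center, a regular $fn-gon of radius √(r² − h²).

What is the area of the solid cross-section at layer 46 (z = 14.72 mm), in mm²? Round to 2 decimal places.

373.14 mm²

At z = 14.72 mm: the r=11.5 sphere slices to a regular 16-gon of circumradius 11.040 (√(r²−h²) with h=3.22 from center) (area = (16/2)·11.040²·sin(360°/16) = 373.14 mm²). Overall, the cross-section is a single solid region. Net area = 373.14 mm².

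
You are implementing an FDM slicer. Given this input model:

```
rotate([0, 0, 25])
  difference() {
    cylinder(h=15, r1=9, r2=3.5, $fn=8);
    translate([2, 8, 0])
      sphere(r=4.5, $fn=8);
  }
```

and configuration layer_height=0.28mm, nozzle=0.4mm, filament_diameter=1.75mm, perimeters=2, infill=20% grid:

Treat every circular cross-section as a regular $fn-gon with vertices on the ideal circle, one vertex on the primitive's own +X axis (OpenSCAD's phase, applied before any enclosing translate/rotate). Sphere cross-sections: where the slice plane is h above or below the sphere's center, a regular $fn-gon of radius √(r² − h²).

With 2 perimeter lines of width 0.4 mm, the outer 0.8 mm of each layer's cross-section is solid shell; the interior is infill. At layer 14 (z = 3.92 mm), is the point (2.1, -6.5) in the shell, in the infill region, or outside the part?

shell

At z = 3.92 mm: the cone (r1=9→r2=3.5) has section circumradius 7.563 here — a regular 8-gon; the r=4.5 sphere at (2, 8) contributes a regular 8-gon of circumradius √(4.5²−3.92²) = 2.210; Taking the first minus the rest: starting from the cone, the r=4.5 sphere at (2, 8) partially overlaps it — only the 2.24 mm² overlap (of its 13.81 mm²) is removed, clipping the outline — 1 connected region; (whole slice rotated 25° about Z — lengths, areas and connectivity unchanged). Overall, the cross-section is a single solid region. Undo the 25° rotation: the query point maps to (-0.844, -6.778) in the un-rotated model frame. The nearest boundary edge runs (-0.00, -7.56)→(-5.35, -5.35); distance from the point to it = 0.40 mm. The point is inside the cross-section, 0.40 mm from the nearest boundary — within the 0.8 mm shell band (2 × 0.4).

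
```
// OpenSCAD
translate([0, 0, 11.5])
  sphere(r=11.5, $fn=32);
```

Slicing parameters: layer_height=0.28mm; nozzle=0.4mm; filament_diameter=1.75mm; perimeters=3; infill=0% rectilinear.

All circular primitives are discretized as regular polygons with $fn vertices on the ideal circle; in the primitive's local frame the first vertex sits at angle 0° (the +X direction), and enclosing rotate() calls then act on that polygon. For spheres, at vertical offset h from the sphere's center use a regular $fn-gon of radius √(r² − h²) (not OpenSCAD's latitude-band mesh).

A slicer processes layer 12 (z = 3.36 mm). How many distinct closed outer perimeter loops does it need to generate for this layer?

At z = 3.36 mm: the sphere: section is a regular 32-gon, circumradius = √(r²−h²) = √(11.5²−8.14²) = 8.123. The result has 1 disconnected region.

1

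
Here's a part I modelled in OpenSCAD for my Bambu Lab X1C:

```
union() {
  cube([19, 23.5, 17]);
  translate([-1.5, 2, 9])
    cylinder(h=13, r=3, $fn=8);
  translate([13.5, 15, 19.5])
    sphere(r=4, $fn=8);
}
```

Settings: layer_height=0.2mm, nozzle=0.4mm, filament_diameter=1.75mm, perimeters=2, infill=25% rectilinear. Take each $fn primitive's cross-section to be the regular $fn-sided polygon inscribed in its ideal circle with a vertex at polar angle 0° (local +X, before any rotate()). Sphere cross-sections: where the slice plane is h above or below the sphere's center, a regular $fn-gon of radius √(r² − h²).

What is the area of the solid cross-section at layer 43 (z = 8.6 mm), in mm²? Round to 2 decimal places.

446.50 mm²

At z = 8.6 mm: the cube is present — its section is the full 19×23.5 rectangle (area 446.50 mm²); the cylinder at (-1.5, 2) is not intersected at this z (z outside [9, 22]); the sphere at (13.5, 15) does not reach this height (|z−center|=10.900 > r=4); Combining (union): only the 19×23.5 cube is present, so the union is just that shape — area = 446.50 mm². Overall, the cross-section is a single solid region. Net area = 446.50 mm².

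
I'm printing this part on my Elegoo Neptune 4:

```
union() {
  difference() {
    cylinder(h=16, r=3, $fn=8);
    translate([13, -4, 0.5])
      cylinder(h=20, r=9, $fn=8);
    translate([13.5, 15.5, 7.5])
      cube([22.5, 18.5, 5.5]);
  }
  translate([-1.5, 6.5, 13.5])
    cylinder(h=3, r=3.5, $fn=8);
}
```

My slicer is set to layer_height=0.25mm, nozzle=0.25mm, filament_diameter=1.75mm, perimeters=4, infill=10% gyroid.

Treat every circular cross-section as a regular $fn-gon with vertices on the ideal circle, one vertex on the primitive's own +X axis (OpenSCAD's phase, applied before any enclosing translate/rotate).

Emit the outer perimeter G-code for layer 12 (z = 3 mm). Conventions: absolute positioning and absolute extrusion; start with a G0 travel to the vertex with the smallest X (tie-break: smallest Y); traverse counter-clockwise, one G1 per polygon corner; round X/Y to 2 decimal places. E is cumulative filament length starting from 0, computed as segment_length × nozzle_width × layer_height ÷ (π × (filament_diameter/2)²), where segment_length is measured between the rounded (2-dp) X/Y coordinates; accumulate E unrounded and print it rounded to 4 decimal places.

At z = 3 mm: the r=3 cylinder contributes a regular 8-gon of circumradius 3; the r=9 cylinder at (13, -4) gives a regular 8-gon of circumradius 9 (constant along its height); the cube at (13.5, 15.5) does not reach this height (z outside [7.5, 13]); Taking the first minus the rest: starting from the r=3 cylinder, the r=9 cylinder at (13, -4) misses the remaining region (no effect) — 1 connected region; the cylinder at (-1.5, 6.5) is not intersected at this z (z outside [13.5, 16.5]); Taking the union: only the result so far is present, so the union is just that shape — 1 connected region. The outline is a single polygon with 8 vertices. Extrusion per mm of travel: 0.25 × 0.25 / (π × 0.875²) = 0.025984. Accumulating E over each segment gives final E = 0.4772.

G0 X-3.00 Y0.00 Z3.00
G1 X-2.12 Y-2.12 E0.0596
G1 X0.00 Y-3.00 E0.1193
G1 X2.12 Y-2.12 E0.1789
G1 X3.00 Y0.00 E0.2386
G1 X2.12 Y2.12 E0.2982
G1 X0.00 Y3.00 E0.3579
G1 X-2.12 Y2.12 E0.4175
G1 X-3.00 Y0.00 E0.4772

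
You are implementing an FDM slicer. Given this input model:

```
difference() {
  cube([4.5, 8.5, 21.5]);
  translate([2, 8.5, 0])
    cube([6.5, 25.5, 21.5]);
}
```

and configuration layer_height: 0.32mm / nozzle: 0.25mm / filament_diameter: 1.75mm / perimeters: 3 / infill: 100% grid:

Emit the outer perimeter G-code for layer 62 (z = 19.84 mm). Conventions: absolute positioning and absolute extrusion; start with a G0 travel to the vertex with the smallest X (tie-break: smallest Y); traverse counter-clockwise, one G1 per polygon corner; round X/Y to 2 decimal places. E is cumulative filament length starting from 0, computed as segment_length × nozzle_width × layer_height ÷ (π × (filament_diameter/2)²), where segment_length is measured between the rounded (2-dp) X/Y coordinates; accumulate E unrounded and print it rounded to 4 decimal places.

G0 X0.00 Y0.00 Z19.84
G1 X4.50 Y0.00 E0.1497
G1 X4.50 Y8.50 E0.4324
G1 X0.00 Y8.50 E0.5821
G1 X0.00 Y0.00 E0.8648

At z = 19.84 mm: the cube is present — its section is the full 4.5×8.5 rectangle; the 6.5×25.5 cube at (2, 8.5) contributes its full rectangle; Subtracting the remaining from the first: starting from the 4.5×8.5 cube, the 6.5×25.5 cube at (2, 8.5) misses the remaining region (no effect) — 1 connected region. The outline is a single polygon with 4 vertices. Extrusion per mm of travel: 0.25 × 0.32 / (π × 0.875²) = 0.033260. Accumulating E over each segment gives final E = 0.8648.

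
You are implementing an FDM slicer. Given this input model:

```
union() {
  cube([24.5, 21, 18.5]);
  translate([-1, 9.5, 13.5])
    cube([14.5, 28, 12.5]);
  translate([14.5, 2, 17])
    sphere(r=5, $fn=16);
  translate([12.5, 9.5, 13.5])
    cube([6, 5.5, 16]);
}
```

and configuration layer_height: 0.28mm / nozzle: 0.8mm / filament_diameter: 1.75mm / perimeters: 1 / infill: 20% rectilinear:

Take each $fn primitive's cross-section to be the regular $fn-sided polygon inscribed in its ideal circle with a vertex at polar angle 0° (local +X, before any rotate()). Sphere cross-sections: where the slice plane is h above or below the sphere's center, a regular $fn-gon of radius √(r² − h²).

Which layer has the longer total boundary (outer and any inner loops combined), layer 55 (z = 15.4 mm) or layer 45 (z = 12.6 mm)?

Layer 55 (z = 15.4): the cube (footprint 24.5×21) is included at this height (perimeter 91.00 mm); the cube at (-1, 9.5) is present — its section is the full 14.5×28 rectangle (perimeter 85.00 mm); the r=5 sphere at (14.5, 2) slices to a regular 16-gon of circumradius 4.737 (√(r²−h²) with h=1.6 from center) (perimeter = 2·16·4.737·sin(180°/16) = 29.57 mm); the cube at (12.5, 9.5) is present — its section is the full 6×5.5 rectangle (perimeter 23.00 mm); Combining (union): the regions partially overlap (shared area 240.74 mm²), so the edge portions inside another operand are dropped and the merged outline is re-measured after clipping — boundary = 128.14 mm. So its perimeter = 128.14 mm. Layer 45 (z = 12.6): the cube (footprint 24.5×21) is included at this height (perimeter 91.00 mm); the cube at (-1, 9.5) is not intersected at this z (z outside [13.5, 26]); the sphere at (14.5, 2): section is a regular 16-gon, circumradius = √(r²−h²) = √(5²−4.4²) = 2.375 (perimeter = 2·16·2.375·sin(180°/16) = 14.83 mm); the cube at (12.5, 9.5) is absent (z outside [13.5, 29.5]); Taking the union: the regions partially overlap (shared area 16.69 mm²), so the edge portions inside another operand are dropped and the merged outline is re-measured after clipping — boundary = 91.15 mm. So its perimeter = 91.15 mm. Layer 55 is larger (128.14 vs 91.15 mm).

layer 55 (z = 15.4 mm)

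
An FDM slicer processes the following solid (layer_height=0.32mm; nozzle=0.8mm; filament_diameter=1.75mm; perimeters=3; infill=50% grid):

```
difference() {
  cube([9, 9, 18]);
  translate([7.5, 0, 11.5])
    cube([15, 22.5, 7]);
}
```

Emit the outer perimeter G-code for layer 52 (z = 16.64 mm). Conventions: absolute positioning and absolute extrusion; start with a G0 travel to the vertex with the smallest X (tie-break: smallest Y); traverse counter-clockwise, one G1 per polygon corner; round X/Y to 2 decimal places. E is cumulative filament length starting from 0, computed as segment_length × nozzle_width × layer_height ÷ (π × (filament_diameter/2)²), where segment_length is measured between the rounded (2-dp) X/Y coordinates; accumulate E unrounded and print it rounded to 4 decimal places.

G0 X0.00 Y0.00 Z16.64
G1 X7.50 Y0.00 E0.7982
G1 X7.50 Y9.00 E1.7561
G1 X0.00 Y9.00 E2.5544
G1 X0.00 Y0.00 E3.5123

At z = 16.64 mm: the 9×9 cube contributes its full rectangle; the 15×22.5 cube at (7.5, 0) contributes its full rectangle; Subtracting the remaining from the first: starting from the 9×9 cube, the 15×22.5 cube at (7.5, 0) partially overlaps it — only the 13.50 mm² overlap (of its 337.50 mm²) is removed, clipping the outline — 1 connected region. The outline is a single polygon with 4 vertices. Extrusion per mm of travel: 0.8 × 0.32 / (π × 0.875²) = 0.106432. Accumulating E over each segment gives final E = 3.5123.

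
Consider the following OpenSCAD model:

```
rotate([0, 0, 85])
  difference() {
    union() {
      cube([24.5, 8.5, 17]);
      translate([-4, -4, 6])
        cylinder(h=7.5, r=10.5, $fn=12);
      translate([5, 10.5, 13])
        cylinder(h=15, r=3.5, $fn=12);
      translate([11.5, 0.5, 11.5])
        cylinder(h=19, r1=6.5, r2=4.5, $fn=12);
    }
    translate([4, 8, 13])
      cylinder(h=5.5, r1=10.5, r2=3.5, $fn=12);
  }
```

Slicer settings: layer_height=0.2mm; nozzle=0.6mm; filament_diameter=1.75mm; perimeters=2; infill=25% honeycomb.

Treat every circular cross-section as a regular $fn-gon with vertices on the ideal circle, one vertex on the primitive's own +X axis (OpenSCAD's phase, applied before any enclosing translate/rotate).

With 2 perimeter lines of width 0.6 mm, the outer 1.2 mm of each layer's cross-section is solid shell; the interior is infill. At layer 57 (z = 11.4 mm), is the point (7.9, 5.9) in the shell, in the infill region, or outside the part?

At z = 11.4 mm: the cube (footprint 24.5×8.5) is included at this height; the r=10.5 cylinder at (-4, -4) contributes a regular 12-gon of circumradius 10.5; the cylinder at (5, 10.5) is absent (z outside [13, 28]); the cone at (11.5, 0.5) is not intersected at this z (z outside [11.5, 30.5]); Taking the union: the regions partially overlap (shared area 18.97 mm²), so overlapping operands fuse into one piece — 1 connected region; the cone at (4, 8) is absent (z outside [13, 18.5]); Taking the first minus the rest: none of the subtracted shapes is present at this height, so the result so far is unchanged — 1 connected region; (whole slice rotated 85° about Z — lengths, areas and connectivity unchanged). Overall, the cross-section is a single solid region. Undo the 85° rotation: the query point maps to (6.566, -7.356) in the un-rotated model frame. The nearest boundary edge runs (6.50, -4.00)→(5.09, -9.25); distance from the point to it = 0.93 mm. The point is not inside any of the regions above, so it lies outside the cross-section (0.93 mm from the nearest boundary).

outside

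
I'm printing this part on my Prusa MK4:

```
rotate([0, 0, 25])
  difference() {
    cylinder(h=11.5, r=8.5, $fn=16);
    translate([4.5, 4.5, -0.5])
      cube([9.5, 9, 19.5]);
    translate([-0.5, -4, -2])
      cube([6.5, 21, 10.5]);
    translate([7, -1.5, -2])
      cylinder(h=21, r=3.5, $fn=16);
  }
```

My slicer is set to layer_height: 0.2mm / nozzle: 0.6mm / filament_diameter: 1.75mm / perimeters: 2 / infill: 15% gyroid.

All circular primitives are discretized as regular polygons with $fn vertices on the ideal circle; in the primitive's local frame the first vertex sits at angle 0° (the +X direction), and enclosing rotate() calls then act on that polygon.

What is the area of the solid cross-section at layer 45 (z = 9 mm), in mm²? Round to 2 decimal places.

191.85 mm²

At z = 9 mm: the r=8.5 cylinder contributes a regular 16-gon of circumradius 8.5 (area = (16/2)·8.500²·sin(360°/16) = 221.19 mm²); the 9.5×9 cube at (4.5, 4.5) contributes its full rectangle (area 85.50 mm²); the cube at (-0.5, -4) does not reach this height (z outside [-2, 8.5]); the r=3.5 cylinder at (7, -1.5) gives a regular 16-gon of circumradius 3.5 (constant along its height) (area = (16/2)·3.500²·sin(360°/16) = 37.50 mm²); Subtracting the remaining from the first: starting from the r=8.5 cylinder (221.19 mm²), the 9.5×9 cube at (4.5, 4.5) partially overlaps it — only the 3.81 mm² overlap (of its 85.50 mm²) is removed, clipping the outline; the r=3.5 cylinder at (7, -1.5) partially overlaps it — only the 25.53 mm² overlap (of its 37.50 mm²) is removed, clipping the outline — area = 191.85 mm²; (whole slice rotated 25° about Z — lengths, areas and connectivity unchanged). Overall, the cross-section is a single solid region. Net area = 191.85 mm².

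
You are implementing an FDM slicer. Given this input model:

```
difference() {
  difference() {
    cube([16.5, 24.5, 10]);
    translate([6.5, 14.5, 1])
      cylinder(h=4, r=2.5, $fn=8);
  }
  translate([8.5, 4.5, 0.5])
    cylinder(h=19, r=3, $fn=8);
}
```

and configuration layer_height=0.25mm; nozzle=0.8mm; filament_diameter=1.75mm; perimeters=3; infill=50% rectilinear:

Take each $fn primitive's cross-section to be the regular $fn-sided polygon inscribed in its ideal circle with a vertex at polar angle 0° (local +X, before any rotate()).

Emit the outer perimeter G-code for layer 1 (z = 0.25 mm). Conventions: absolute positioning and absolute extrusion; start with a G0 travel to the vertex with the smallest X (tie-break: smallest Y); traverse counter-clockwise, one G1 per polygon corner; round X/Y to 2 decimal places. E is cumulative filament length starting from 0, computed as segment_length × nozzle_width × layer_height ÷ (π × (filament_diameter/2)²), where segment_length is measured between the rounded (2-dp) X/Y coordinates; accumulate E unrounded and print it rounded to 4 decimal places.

G0 X0.00 Y0.00 Z0.25
G1 X16.50 Y0.00 E1.3720
G1 X16.50 Y24.50 E3.4092
G1 X0.00 Y24.50 E4.7811
G1 X0.00 Y0.00 E6.8183

At z = 0.25 mm: the 16.5×24.5 cube contributes its full rectangle; the cylinder at (6.5, 14.5) is absent (z outside [1, 5]); Subtracting the remaining from the first: none of the subtracted shapes is present at this height, so the 16.5×24.5 cube is unchanged — 1 connected region; the cylinder at (8.5, 4.5) is absent (z outside [0.5, 19.5]); Subtracting the remaining from the first: none of the subtracted shapes is present at this height, so that combined region is unchanged — 1 connected region. The outline is a single polygon with 4 vertices. Extrusion per mm of travel: 0.8 × 0.25 / (π × 0.875²) = 0.083150. Accumulating E over each segment gives final E = 6.8183.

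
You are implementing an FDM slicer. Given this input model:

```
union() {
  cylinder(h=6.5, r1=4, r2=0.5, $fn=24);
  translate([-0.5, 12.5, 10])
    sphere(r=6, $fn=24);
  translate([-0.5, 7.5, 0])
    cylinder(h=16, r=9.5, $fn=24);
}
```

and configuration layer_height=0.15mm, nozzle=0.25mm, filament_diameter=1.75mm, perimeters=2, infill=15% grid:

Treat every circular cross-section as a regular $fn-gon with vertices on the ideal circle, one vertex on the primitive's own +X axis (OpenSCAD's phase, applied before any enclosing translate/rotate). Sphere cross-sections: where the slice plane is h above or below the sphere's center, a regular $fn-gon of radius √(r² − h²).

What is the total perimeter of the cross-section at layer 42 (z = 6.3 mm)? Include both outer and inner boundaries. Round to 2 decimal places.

59.64 mm

At z = 6.3 mm: the cone: at t=0.969 of its height the radius interpolates to r₁+(r₂−r₁)t = 0.608, giving a regular 24-gon of that circumradius (perimeter = 2·24·0.608·sin(180°/24) = 3.81 mm); the r=6 sphere at (-0.5, 12.5) slices to a regular 24-gon of circumradius 4.723 (√(r²−h²) with h=3.7 from center) (perimeter = 2·24·4.723·sin(180°/24) = 29.59 mm); the r=9.5 cylinder at (-0.5, 7.5) gives a regular 24-gon of circumradius 9.5 (constant along its height) (perimeter = 2·24·9.500·sin(180°/24) = 59.52 mm); Merging all regions: the regions partially overlap (shared area 69.72 mm²), so the edge portions inside another operand are dropped and the merged outline is re-measured after clipping — boundary = 59.64 mm. Overall, the cross-section is a single solid region. Total boundary length (outer) = 59.64 mm.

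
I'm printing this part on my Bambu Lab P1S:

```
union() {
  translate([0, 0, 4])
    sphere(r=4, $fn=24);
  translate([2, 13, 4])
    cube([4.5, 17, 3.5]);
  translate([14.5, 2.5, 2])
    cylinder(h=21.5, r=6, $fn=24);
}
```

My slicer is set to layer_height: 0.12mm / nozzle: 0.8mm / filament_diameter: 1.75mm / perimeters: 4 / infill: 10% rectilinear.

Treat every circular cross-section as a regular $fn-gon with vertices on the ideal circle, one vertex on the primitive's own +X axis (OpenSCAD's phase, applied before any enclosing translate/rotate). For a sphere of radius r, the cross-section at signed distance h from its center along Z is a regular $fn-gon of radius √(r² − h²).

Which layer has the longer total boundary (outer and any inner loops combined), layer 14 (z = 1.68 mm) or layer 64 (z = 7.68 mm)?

Layer 14 (z = 1.68): the r=4 sphere slices to a regular 24-gon of circumradius 3.258 (√(r²−h²) with h=2.32 from center) (perimeter = 2·24·3.258·sin(180°/24) = 20.42 mm); the cube at (2, 13) is absent (z outside [4, 7.5]); the cylinder at (14.5, 2.5) is not intersected at this z (z outside [2, 23.5]); Combining (union): only the r=4 sphere is present, so the union is just that shape — boundary = 20.42 mm. So its perimeter = 20.42 mm. Layer 64 (z = 7.68): the sphere: section is a regular 24-gon, circumradius = √(r²−h²) = √(4²−3.68²) = 1.568 (perimeter = 2·24·1.568·sin(180°/24) = 9.82 mm); the cube at (2, 13) is not intersected at this z (z outside [4, 7.5]); the cylinder at (14.5, 2.5): section is a regular 24-gon, circumradius r=6 (perimeter = 2·24·6.000·sin(180°/24) = 37.59 mm); Combining (union): the 2 present regions are separate (no shared area or edge), so areas and boundary lengths simply add and each stays a separate island — boundary = 47.41 mm. So its perimeter = 47.41 mm. Layer 64 is larger (47.41 vs 20.42 mm).

layer 64 (z = 7.68 mm)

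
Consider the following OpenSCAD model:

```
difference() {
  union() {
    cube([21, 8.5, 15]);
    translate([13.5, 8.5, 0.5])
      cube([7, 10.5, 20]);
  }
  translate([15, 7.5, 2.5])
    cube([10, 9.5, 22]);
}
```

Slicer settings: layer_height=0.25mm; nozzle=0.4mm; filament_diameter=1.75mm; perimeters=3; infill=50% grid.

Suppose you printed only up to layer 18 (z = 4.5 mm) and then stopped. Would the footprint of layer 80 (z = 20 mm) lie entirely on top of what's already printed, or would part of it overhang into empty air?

entirely on top

Compare the two slices. At z = 4.5: the cube (footprint 21×8.5) is included at this height (area 178.50 mm²); the cube at (13.5, 8.5) is present — its section is the full 7×10.5 rectangle (area 73.50 mm²); Taking the union: the 2 present regions share edge segments without overlapping in area, so areas simply add but the touching pieces fuse into one outline (the shared edge portions become interior and drop out of the boundary) — area = 252.00 mm²; the cube at (15, 7.5) (footprint 10×9.5) is included at this height (area 95.00 mm²); Taking the first minus the rest: starting from that combined region (252.00 mm²), the 10×9.5 cube at (15, 7.5) partially overlaps it — only the 52.75 mm² overlap (of its 95.00 mm²) is removed, clipping the outline — area = 199.25 mm². At z = 20: the cube is not intersected at this z (z outside [0, 15]); the cube at (13.5, 8.5) (footprint 7×10.5) is included at this height (area 73.50 mm²); Taking the union: only the 7×10.5 cube at (13.5, 8.5) is present, so the union is just that shape — area = 73.50 mm²; the cube at (15, 7.5) (footprint 10×9.5) is included at this height (area 95.00 mm²); Subtracting the remaining from the first: starting from the result so far (73.50 mm²), the 10×9.5 cube at (15, 7.5) partially overlaps it — only the 46.75 mm² overlap (of its 95.00 mm²) is removed, clipping the outline — area = 26.75 mm². Checking containment: the cross-section at z = 20 is a subset of the cross-section at z = 4.5.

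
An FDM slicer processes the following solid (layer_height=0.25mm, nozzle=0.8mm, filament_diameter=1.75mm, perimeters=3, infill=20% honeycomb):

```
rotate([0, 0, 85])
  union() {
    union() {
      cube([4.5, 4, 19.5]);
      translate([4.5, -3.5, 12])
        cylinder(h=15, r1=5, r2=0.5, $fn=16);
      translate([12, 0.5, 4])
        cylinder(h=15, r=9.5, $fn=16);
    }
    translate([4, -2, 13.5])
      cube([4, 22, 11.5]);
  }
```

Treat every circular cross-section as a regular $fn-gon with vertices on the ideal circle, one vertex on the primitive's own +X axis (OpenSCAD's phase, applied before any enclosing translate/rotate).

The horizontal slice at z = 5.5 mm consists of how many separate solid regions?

1

At z = 5.5 mm: the cube (footprint 4.5×4) is included at this height; the cone at (4.5, -3.5) is absent (z outside [12, 27]); the r=9.5 cylinder at (12, 0.5) gives a regular 16-gon of circumradius 9.5 (constant along its height); Taking the union: the regions partially overlap (shared area 6.76 mm²), so overlapping operands fuse into one piece — 1 connected region; the cube at (4, -2) is absent (z outside [13.5, 25]); Combining (union): only the result so far is present, so the union is just that shape — 1 connected region; (rotated 85° about Z; rotation is an isometry so areas/perimeters/island counts are preserved). The result has 1 disconnected region.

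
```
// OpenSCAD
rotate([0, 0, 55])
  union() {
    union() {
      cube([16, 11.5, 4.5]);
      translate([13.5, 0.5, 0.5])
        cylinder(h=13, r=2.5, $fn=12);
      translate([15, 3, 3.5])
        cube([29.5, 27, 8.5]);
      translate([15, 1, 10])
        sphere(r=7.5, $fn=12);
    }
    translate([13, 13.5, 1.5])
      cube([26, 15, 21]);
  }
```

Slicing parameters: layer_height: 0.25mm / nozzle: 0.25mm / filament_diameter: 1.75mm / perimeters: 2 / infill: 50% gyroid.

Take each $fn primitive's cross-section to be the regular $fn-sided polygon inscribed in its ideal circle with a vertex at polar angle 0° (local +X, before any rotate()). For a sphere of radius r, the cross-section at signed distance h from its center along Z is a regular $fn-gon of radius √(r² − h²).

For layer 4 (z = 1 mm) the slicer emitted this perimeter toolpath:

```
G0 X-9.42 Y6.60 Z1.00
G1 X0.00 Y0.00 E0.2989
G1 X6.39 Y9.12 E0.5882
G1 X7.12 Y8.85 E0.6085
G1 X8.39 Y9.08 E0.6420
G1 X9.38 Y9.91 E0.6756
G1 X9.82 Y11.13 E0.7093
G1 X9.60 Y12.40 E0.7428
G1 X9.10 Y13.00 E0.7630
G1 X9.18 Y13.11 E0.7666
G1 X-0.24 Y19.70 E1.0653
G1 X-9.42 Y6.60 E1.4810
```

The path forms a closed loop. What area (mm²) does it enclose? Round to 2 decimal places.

Apply the shoelace formula to the sequence of (X, Y) vertices; enclosed area = 190.95 mm².

190.95 mm²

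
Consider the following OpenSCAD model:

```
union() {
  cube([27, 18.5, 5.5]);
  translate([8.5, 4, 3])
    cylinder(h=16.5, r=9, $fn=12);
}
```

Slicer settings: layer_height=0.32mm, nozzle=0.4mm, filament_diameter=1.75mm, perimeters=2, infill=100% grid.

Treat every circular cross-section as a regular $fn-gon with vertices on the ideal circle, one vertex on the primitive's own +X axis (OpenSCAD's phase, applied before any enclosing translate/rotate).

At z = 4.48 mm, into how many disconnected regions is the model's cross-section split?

At z = 4.48 mm: the cube is present — its section is the full 27×18.5 rectangle; the r=9 cylinder at (8.5, 4) gives a regular 12-gon of circumradius 9 (constant along its height); Merging all regions: the regions partially overlap (shared area 188.28 mm²), so overlapping operands fuse into one piece — 1 connected region. The result has 1 disconnected region.

1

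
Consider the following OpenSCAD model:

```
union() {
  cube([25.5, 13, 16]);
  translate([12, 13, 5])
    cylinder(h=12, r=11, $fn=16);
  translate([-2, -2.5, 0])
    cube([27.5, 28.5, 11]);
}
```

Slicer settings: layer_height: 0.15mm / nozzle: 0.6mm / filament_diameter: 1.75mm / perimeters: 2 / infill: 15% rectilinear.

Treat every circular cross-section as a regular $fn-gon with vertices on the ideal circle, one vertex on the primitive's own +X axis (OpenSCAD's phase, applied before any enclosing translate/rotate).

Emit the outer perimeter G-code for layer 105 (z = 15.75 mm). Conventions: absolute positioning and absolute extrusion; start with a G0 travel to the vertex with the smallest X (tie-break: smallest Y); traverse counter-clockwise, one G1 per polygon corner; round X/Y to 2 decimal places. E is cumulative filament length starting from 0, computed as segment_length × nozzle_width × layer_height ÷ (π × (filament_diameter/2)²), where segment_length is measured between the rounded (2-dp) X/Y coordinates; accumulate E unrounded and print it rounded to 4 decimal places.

G0 X0.00 Y0.00 Z15.75
G1 X25.50 Y0.00 E0.9542
G1 X25.50 Y13.00 E1.4406
G1 X23.00 Y13.00 E1.5341
G1 X22.16 Y17.21 E1.6948
G1 X19.78 Y20.78 E1.8553
G1 X16.21 Y23.16 E2.0158
G1 X12.00 Y24.00 E2.1765
G1 X7.79 Y23.16 E2.3371
G1 X4.22 Y20.78 E2.4977
G1 X1.84 Y17.21 E2.6582
G1 X1.00 Y13.00 E2.8188
G1 X0.00 Y13.00 E2.8563
G1 X0.00 Y0.00 E3.3427

At z = 15.75 mm: the cube (footprint 25.5×13) is included at this height; the r=11 cylinder at (12, 13) contributes a regular 16-gon of circumradius 11; the cube at (-2, -2.5) is absent (z outside [0, 11]); Taking the union: the regions partially overlap (shared area 185.22 mm²), so overlapping operands fuse into one piece — 1 connected region. The outline is a single polygon with 13 vertices. Extrusion per mm of travel: 0.6 × 0.15 / (π × 0.875²) = 0.037418. Accumulating E over each segment gives final E = 3.3427.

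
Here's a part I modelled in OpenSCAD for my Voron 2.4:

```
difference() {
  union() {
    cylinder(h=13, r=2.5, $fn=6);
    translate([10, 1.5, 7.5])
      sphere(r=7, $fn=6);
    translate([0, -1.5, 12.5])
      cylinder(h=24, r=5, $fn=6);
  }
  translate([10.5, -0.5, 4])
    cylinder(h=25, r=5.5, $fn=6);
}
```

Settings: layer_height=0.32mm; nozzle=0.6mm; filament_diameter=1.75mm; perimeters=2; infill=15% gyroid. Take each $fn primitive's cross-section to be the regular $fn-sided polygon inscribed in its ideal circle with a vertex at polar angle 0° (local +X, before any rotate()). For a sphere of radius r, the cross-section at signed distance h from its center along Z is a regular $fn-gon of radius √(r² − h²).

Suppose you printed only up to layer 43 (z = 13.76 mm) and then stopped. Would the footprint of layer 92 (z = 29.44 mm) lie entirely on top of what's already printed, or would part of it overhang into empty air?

Compare the two slices. At z = 13.76: the cylinder is not intersected at this z (z outside [0, 13]); the r=7 sphere at (10, 1.5) slices to a regular 6-gon of circumradius 3.132 (√(r²−h²) with h=6.26 from center) (area = (6/2)·3.132²·sin(360°/6) = 25.49 mm²); the r=5 cylinder at (0, -1.5) contributes a regular 6-gon of circumradius 5 (area = (6/2)·5.000²·sin(360°/6) = 64.95 mm²); Merging all regions: the 2 present regions are separate (no shared area or edge), so areas and boundary lengths simply add and each stays a separate island — area = 90.45 mm²; the r=5.5 cylinder at (10.5, -0.5) gives a regular 6-gon of circumradius 5.5 (constant along its height) (area = (6/2)·5.500²·sin(360°/6) = 78.59 mm²); Subtracting the remaining from the first: starting from that combined region (90.45 mm²), the r=5.5 cylinder at (10.5, -0.5) partially overlaps it — only the 25.49 mm² overlap (of its 78.59 mm²) is removed, clipping the outline — area = 64.95 mm². At z = 29.44: the cylinder is not intersected at this z (z outside [0, 13]); the sphere at (10, 1.5) is not intersected at this z (|z−center|=21.940 > r=7); the r=5 cylinder at (0, -1.5) contributes a regular 6-gon of circumradius 5 (area = (6/2)·5.000²·sin(360°/6) = 64.95 mm²); Taking the union: only the r=5 cylinder at (0, -1.5) is present, so the union is just that shape — area = 64.95 mm²; the cylinder at (10.5, -0.5) is not intersected at this z (z outside [4, 29]); Subtracting the remaining from the first: none of the subtracted shapes is present at this height, so the result so far is unchanged — area = 64.95 mm². Checking containment: the cross-section at z = 29.44 is a subset of the cross-section at z = 13.76.

entirely on top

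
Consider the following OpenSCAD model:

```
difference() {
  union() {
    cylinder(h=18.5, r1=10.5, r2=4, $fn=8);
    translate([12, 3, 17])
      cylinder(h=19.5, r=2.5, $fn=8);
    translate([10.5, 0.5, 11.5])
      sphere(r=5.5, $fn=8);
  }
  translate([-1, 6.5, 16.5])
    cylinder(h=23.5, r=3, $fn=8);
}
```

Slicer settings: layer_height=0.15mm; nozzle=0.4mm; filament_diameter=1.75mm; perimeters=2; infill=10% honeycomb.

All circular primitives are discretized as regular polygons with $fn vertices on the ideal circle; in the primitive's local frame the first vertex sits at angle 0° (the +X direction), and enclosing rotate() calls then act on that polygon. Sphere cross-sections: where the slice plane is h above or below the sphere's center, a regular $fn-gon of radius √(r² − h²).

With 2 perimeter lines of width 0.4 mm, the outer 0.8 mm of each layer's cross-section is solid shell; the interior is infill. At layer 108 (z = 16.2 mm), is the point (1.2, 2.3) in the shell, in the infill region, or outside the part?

infill

At z = 16.2 mm: the cone contributes a regular 8-gon of circumradius 4.808 (interpolated between r1=10.5 and r2=4 at t=0.876); the cylinder at (12, 3) is not intersected at this z (z outside [17, 36.5]); the r=5.5 sphere at (10.5, 0.5) contributes a regular 8-gon of circumradius √(5.5²−4.7²) = 2.857; Taking the union: the 2 present regions are separate (no shared area or edge), so areas and boundary lengths simply add and each stays a separate island — 2 connected regions; the cylinder at (-1, 6.5) does not reach this height (z outside [16.5, 40]); After the difference (first − rest): none of the subtracted shapes is present at this height, so the result so far is unchanged — 2 connected regions. Overall, the cross-section has 2 separate islands. The nearest boundary edge runs (0.00, 4.81)→(3.40, 3.40); distance from the point to it = 1.86 mm. (Shell/infill is judged within the island containing the point — the largest one.) The point is inside the cross-section and 1.86 mm from the nearest boundary — more than the 0.8 mm shell width (2 × 0.4), so it's in the infill interior.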